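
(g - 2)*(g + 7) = g^2 + 5*g - 14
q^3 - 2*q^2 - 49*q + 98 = (q - 7)*(q - 2)*(q + 7)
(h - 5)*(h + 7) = h^2 + 2*h - 35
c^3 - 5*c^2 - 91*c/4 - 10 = (c - 8)*(c + 1/2)*(c + 5/2)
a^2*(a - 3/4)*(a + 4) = a^4 + 13*a^3/4 - 3*a^2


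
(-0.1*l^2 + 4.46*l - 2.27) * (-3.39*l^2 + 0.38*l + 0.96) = 0.339*l^4 - 15.1574*l^3 + 9.2941*l^2 + 3.419*l - 2.1792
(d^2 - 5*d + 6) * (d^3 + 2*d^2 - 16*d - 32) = d^5 - 3*d^4 - 20*d^3 + 60*d^2 + 64*d - 192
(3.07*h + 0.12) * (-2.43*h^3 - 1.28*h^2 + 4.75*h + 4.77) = -7.4601*h^4 - 4.2212*h^3 + 14.4289*h^2 + 15.2139*h + 0.5724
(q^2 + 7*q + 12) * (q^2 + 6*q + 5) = q^4 + 13*q^3 + 59*q^2 + 107*q + 60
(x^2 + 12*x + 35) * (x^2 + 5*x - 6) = x^4 + 17*x^3 + 89*x^2 + 103*x - 210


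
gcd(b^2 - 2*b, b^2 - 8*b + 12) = b - 2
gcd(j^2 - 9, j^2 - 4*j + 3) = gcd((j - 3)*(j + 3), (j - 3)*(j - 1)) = j - 3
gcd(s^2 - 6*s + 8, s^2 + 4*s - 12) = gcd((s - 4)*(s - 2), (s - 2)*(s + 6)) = s - 2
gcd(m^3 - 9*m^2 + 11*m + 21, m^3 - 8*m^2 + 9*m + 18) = m^2 - 2*m - 3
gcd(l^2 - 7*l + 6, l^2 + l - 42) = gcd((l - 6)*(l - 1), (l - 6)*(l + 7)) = l - 6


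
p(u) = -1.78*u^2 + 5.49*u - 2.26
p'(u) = 5.49 - 3.56*u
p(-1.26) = -12.00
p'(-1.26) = 9.98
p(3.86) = -7.59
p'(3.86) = -8.25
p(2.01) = 1.58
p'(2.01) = -1.67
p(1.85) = 1.80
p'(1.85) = -1.10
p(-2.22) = -23.22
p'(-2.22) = 13.39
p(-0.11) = -2.89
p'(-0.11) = 5.88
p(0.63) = 0.49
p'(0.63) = 3.25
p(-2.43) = -26.11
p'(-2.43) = 14.14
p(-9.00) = -195.85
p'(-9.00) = 37.53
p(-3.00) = -34.75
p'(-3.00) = 16.17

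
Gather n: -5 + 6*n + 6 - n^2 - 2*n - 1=-n^2 + 4*n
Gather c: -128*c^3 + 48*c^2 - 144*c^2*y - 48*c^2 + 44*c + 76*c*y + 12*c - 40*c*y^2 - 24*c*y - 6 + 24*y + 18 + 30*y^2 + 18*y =-128*c^3 - 144*c^2*y + c*(-40*y^2 + 52*y + 56) + 30*y^2 + 42*y + 12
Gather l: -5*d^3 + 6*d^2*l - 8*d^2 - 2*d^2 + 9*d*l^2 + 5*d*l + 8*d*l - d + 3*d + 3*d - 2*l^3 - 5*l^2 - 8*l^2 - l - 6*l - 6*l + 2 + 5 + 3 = -5*d^3 - 10*d^2 + 5*d - 2*l^3 + l^2*(9*d - 13) + l*(6*d^2 + 13*d - 13) + 10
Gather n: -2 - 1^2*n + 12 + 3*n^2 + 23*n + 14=3*n^2 + 22*n + 24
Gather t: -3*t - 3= -3*t - 3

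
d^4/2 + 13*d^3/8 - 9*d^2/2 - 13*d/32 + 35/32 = (d/2 + 1/4)*(d - 7/4)*(d - 1/2)*(d + 5)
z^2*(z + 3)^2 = z^4 + 6*z^3 + 9*z^2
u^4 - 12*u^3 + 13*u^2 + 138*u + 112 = (u - 8)*(u - 7)*(u + 1)*(u + 2)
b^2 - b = b*(b - 1)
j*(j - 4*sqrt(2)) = j^2 - 4*sqrt(2)*j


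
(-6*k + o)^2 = 36*k^2 - 12*k*o + o^2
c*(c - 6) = c^2 - 6*c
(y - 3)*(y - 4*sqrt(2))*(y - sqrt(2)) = y^3 - 5*sqrt(2)*y^2 - 3*y^2 + 8*y + 15*sqrt(2)*y - 24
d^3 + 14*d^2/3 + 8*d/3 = d*(d + 2/3)*(d + 4)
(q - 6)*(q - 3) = q^2 - 9*q + 18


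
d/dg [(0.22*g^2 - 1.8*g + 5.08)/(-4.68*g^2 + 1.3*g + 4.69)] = (-8.138*g^2 + 49.6124*g - 15.046)/(21.9024*g^4 - 12.168*g^3 - 42.2084*g^2 + 12.194*g + 21.9961)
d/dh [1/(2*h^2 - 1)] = -4*h/(2*h^2 - 1)^2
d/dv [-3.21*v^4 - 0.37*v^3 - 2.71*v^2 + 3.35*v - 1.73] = -12.84*v^3 - 1.11*v^2 - 5.42*v + 3.35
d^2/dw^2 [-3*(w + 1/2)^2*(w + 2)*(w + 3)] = -36*w^2 - 108*w - 135/2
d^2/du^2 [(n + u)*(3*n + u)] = 2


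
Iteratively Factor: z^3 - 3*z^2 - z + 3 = (z - 3)*(z^2 - 1) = (z - 3)*(z - 1)*(z + 1)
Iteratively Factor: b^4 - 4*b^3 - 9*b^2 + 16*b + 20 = (b + 1)*(b^3 - 5*b^2 - 4*b + 20) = (b + 1)*(b + 2)*(b^2 - 7*b + 10) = (b - 5)*(b + 1)*(b + 2)*(b - 2)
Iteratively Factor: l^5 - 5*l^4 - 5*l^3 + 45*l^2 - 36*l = (l - 4)*(l^4 - l^3 - 9*l^2 + 9*l) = (l - 4)*(l - 3)*(l^3 + 2*l^2 - 3*l) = (l - 4)*(l - 3)*(l - 1)*(l^2 + 3*l) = l*(l - 4)*(l - 3)*(l - 1)*(l + 3)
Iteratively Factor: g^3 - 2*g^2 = (g)*(g^2 - 2*g) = g*(g - 2)*(g)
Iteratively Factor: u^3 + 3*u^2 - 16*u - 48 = (u + 3)*(u^2 - 16) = (u + 3)*(u + 4)*(u - 4)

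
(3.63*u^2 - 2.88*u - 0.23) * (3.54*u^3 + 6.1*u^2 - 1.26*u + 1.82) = 12.8502*u^5 + 11.9478*u^4 - 22.956*u^3 + 8.8324*u^2 - 4.9518*u - 0.4186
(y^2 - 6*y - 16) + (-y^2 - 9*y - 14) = -15*y - 30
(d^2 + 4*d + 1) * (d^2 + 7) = d^4 + 4*d^3 + 8*d^2 + 28*d + 7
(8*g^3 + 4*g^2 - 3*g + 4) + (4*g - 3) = 8*g^3 + 4*g^2 + g + 1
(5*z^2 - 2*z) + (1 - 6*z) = 5*z^2 - 8*z + 1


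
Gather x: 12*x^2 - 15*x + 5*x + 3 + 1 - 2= 12*x^2 - 10*x + 2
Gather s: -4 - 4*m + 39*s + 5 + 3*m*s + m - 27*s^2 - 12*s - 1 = -3*m - 27*s^2 + s*(3*m + 27)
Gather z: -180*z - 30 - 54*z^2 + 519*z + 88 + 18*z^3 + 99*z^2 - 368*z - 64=18*z^3 + 45*z^2 - 29*z - 6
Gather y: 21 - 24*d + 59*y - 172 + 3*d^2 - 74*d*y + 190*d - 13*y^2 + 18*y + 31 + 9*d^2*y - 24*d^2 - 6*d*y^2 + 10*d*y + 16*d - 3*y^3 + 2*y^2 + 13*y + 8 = -21*d^2 + 182*d - 3*y^3 + y^2*(-6*d - 11) + y*(9*d^2 - 64*d + 90) - 112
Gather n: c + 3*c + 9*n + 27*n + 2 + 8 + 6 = 4*c + 36*n + 16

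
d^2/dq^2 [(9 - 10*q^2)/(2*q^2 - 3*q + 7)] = 2*(-60*q^3 + 528*q^2 - 162*q - 535)/(8*q^6 - 36*q^5 + 138*q^4 - 279*q^3 + 483*q^2 - 441*q + 343)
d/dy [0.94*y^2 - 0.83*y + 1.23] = 1.88*y - 0.83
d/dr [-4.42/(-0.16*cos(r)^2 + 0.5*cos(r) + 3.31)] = (1.4144*cos(r) - 2.21)*sin(r)/(-0.16*cos(r)^2 + 0.5*cos(r) + 3.31)^2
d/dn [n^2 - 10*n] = 2*n - 10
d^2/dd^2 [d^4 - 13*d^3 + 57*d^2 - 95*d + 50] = 12*d^2 - 78*d + 114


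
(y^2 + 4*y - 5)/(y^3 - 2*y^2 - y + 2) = (y + 5)/(y^2 - y - 2)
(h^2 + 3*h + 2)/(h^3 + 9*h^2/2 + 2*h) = 2*(h^2 + 3*h + 2)/(h*(2*h^2 + 9*h + 4))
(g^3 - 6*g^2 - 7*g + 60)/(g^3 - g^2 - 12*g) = (g - 5)/g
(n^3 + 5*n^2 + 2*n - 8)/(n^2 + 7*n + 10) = (n^2 + 3*n - 4)/(n + 5)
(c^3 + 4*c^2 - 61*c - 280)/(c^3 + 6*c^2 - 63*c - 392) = (c + 5)/(c + 7)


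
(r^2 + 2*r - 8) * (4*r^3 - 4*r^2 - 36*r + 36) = 4*r^5 + 4*r^4 - 76*r^3 - 4*r^2 + 360*r - 288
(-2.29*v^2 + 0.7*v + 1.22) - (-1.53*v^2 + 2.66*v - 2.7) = -0.76*v^2 - 1.96*v + 3.92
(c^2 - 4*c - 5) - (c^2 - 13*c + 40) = 9*c - 45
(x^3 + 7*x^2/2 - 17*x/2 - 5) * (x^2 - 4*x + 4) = x^5 - x^4/2 - 37*x^3/2 + 43*x^2 - 14*x - 20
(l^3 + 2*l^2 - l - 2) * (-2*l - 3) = -2*l^4 - 7*l^3 - 4*l^2 + 7*l + 6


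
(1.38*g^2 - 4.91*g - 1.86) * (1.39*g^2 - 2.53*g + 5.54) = 1.9182*g^4 - 10.3163*g^3 + 17.4821*g^2 - 22.4956*g - 10.3044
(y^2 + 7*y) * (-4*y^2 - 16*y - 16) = -4*y^4 - 44*y^3 - 128*y^2 - 112*y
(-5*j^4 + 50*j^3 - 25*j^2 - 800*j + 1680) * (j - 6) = -5*j^5 + 80*j^4 - 325*j^3 - 650*j^2 + 6480*j - 10080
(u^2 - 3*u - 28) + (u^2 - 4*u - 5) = 2*u^2 - 7*u - 33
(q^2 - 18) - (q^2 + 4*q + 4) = -4*q - 22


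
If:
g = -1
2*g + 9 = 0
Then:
No Solution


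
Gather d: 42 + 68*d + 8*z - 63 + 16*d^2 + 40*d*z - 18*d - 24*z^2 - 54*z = 16*d^2 + d*(40*z + 50) - 24*z^2 - 46*z - 21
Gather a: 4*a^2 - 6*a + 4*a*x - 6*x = 4*a^2 + a*(4*x - 6) - 6*x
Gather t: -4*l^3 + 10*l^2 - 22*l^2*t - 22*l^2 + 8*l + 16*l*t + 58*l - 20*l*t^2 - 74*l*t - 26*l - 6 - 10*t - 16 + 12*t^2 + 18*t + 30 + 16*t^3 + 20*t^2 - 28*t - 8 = -4*l^3 - 12*l^2 + 40*l + 16*t^3 + t^2*(32 - 20*l) + t*(-22*l^2 - 58*l - 20)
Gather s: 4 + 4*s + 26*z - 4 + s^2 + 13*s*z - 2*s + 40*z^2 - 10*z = s^2 + s*(13*z + 2) + 40*z^2 + 16*z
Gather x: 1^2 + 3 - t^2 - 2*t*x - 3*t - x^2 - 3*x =-t^2 - 3*t - x^2 + x*(-2*t - 3) + 4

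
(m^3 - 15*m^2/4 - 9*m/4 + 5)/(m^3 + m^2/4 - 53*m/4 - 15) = (m - 1)/(m + 3)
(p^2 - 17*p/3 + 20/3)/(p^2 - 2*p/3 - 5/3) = (p - 4)/(p + 1)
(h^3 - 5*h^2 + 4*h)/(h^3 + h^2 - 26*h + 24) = h/(h + 6)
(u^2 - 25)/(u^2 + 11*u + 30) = (u - 5)/(u + 6)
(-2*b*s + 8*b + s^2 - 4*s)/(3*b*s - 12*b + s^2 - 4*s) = (-2*b + s)/(3*b + s)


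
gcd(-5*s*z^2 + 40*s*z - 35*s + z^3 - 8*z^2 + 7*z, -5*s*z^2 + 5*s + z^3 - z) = -5*s*z + 5*s + z^2 - z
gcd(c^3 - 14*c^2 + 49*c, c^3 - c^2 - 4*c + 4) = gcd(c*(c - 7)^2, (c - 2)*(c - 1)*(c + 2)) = 1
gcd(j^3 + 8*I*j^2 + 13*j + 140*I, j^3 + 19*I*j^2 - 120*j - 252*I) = j + 7*I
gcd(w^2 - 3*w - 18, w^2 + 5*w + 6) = w + 3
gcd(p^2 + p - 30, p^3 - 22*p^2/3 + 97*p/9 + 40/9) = p - 5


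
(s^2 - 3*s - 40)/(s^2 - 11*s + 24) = (s + 5)/(s - 3)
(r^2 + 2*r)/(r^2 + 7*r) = (r + 2)/(r + 7)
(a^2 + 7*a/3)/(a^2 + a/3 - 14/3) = a/(a - 2)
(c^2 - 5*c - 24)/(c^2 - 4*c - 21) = (c - 8)/(c - 7)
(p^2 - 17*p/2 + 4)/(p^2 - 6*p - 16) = (p - 1/2)/(p + 2)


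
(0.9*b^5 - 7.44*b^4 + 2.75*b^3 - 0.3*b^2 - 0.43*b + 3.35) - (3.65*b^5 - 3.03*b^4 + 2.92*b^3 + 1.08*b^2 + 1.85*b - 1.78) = -2.75*b^5 - 4.41*b^4 - 0.17*b^3 - 1.38*b^2 - 2.28*b + 5.13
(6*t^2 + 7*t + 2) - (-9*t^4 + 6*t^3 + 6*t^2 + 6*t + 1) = 9*t^4 - 6*t^3 + t + 1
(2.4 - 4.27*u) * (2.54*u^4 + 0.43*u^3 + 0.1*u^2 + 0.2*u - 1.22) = -10.8458*u^5 + 4.2599*u^4 + 0.605*u^3 - 0.614*u^2 + 5.6894*u - 2.928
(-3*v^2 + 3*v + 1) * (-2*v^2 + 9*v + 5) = 6*v^4 - 33*v^3 + 10*v^2 + 24*v + 5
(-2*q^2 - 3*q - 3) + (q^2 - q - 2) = -q^2 - 4*q - 5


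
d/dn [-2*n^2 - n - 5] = -4*n - 1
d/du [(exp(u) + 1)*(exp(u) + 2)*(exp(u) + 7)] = (3*exp(2*u) + 20*exp(u) + 23)*exp(u)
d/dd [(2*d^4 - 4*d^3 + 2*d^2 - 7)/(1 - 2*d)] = 2*(-6*d^4 + 12*d^3 - 8*d^2 + 2*d - 7)/(4*d^2 - 4*d + 1)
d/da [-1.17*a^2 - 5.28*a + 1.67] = -2.34*a - 5.28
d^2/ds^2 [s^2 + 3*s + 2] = 2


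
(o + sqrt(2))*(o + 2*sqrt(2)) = o^2 + 3*sqrt(2)*o + 4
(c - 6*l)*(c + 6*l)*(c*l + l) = c^3*l + c^2*l - 36*c*l^3 - 36*l^3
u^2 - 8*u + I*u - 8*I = (u - 8)*(u + I)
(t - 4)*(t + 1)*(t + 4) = t^3 + t^2 - 16*t - 16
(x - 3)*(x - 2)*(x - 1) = x^3 - 6*x^2 + 11*x - 6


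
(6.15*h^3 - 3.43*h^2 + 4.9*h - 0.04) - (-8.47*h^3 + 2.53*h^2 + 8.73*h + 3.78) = 14.62*h^3 - 5.96*h^2 - 3.83*h - 3.82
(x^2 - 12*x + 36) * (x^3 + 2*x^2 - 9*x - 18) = x^5 - 10*x^4 + 3*x^3 + 162*x^2 - 108*x - 648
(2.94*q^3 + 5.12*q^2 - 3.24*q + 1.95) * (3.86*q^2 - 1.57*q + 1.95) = 11.3484*q^5 + 15.1474*q^4 - 14.8118*q^3 + 22.5978*q^2 - 9.3795*q + 3.8025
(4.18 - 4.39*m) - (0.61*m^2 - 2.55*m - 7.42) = -0.61*m^2 - 1.84*m + 11.6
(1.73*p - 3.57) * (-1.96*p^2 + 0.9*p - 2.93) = -3.3908*p^3 + 8.5542*p^2 - 8.2819*p + 10.4601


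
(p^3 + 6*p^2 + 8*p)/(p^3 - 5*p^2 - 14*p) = (p + 4)/(p - 7)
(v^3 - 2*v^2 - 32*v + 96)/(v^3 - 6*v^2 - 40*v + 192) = (v - 4)/(v - 8)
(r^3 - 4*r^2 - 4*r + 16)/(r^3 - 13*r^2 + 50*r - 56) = (r + 2)/(r - 7)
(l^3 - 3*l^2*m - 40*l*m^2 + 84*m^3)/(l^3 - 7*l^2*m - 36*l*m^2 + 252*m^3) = (l - 2*m)/(l - 6*m)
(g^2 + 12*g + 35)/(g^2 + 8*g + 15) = (g + 7)/(g + 3)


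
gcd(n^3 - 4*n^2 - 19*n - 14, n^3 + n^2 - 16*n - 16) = n + 1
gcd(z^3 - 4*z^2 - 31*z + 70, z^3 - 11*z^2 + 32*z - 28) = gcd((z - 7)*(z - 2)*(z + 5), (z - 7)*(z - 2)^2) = z^2 - 9*z + 14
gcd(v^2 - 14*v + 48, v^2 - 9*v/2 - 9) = v - 6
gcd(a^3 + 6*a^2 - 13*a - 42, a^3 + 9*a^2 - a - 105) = a^2 + 4*a - 21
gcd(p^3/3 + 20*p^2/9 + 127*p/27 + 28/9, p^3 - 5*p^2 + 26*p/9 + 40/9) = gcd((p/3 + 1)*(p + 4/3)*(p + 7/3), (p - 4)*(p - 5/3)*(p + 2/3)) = 1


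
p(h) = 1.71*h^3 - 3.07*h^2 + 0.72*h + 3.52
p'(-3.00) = 65.31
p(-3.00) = -72.44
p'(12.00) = 665.76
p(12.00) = 2524.96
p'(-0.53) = 5.42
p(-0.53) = 2.02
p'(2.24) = 12.71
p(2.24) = 8.95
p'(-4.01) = 107.83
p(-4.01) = -159.00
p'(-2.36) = 43.78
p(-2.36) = -37.75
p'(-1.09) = 13.51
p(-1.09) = -3.13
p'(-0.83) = 9.35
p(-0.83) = -0.17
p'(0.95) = -0.48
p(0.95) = 2.90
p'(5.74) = 134.50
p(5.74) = 229.90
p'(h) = 5.13*h^2 - 6.14*h + 0.72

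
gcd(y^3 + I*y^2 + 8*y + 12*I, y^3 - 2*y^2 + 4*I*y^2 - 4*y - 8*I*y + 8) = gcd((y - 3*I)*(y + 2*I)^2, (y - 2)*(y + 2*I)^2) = y^2 + 4*I*y - 4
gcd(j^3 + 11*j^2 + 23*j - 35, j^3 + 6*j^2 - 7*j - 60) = j + 5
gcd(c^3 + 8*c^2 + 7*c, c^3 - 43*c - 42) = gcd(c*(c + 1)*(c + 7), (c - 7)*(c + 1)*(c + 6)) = c + 1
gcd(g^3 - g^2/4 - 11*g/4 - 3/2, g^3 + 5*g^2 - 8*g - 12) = g^2 - g - 2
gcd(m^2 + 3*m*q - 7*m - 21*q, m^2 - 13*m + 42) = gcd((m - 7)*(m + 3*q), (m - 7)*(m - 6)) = m - 7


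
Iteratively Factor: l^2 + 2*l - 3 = (l - 1)*(l + 3)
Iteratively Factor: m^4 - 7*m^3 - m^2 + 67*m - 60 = (m - 1)*(m^3 - 6*m^2 - 7*m + 60) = (m - 5)*(m - 1)*(m^2 - m - 12) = (m - 5)*(m - 1)*(m + 3)*(m - 4)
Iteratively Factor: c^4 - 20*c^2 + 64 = (c + 2)*(c^3 - 2*c^2 - 16*c + 32) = (c - 4)*(c + 2)*(c^2 + 2*c - 8) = (c - 4)*(c + 2)*(c + 4)*(c - 2)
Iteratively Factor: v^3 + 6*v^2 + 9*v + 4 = (v + 4)*(v^2 + 2*v + 1) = (v + 1)*(v + 4)*(v + 1)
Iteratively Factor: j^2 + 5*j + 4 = (j + 4)*(j + 1)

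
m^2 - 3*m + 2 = (m - 2)*(m - 1)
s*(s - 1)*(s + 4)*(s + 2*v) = s^4 + 2*s^3*v + 3*s^3 + 6*s^2*v - 4*s^2 - 8*s*v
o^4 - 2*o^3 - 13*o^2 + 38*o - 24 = (o - 3)*(o - 2)*(o - 1)*(o + 4)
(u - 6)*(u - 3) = u^2 - 9*u + 18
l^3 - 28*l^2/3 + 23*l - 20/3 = (l - 5)*(l - 4)*(l - 1/3)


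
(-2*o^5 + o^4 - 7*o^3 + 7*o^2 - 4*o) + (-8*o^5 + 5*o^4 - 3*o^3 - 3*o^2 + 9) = -10*o^5 + 6*o^4 - 10*o^3 + 4*o^2 - 4*o + 9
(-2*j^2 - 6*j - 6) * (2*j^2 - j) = -4*j^4 - 10*j^3 - 6*j^2 + 6*j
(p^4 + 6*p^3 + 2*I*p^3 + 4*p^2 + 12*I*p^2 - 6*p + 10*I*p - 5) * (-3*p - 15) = -3*p^5 - 33*p^4 - 6*I*p^4 - 102*p^3 - 66*I*p^3 - 42*p^2 - 210*I*p^2 + 105*p - 150*I*p + 75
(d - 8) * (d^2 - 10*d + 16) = d^3 - 18*d^2 + 96*d - 128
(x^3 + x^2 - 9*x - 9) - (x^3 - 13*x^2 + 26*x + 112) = 14*x^2 - 35*x - 121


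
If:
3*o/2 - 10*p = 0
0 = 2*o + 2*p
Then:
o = 0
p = 0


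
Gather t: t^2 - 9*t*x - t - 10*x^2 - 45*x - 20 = t^2 + t*(-9*x - 1) - 10*x^2 - 45*x - 20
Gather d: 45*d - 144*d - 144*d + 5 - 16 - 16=-243*d - 27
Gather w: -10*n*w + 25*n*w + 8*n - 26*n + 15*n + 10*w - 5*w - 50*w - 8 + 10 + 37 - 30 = -3*n + w*(15*n - 45) + 9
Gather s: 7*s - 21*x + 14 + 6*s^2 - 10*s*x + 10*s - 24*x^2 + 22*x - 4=6*s^2 + s*(17 - 10*x) - 24*x^2 + x + 10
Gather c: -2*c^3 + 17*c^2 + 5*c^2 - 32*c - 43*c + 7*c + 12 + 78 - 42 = -2*c^3 + 22*c^2 - 68*c + 48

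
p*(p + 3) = p^2 + 3*p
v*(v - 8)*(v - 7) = v^3 - 15*v^2 + 56*v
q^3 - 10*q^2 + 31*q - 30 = (q - 5)*(q - 3)*(q - 2)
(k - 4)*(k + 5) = k^2 + k - 20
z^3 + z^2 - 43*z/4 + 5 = (z - 5/2)*(z - 1/2)*(z + 4)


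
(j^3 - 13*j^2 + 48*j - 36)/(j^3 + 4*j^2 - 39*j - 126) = (j^2 - 7*j + 6)/(j^2 + 10*j + 21)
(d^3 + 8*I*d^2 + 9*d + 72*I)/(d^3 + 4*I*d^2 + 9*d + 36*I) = (d + 8*I)/(d + 4*I)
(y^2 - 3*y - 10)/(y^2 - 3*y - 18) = (-y^2 + 3*y + 10)/(-y^2 + 3*y + 18)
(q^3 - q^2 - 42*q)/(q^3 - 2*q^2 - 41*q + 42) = q/(q - 1)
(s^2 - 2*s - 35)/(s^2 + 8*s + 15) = (s - 7)/(s + 3)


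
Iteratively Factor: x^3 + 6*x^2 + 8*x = (x + 2)*(x^2 + 4*x) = x*(x + 2)*(x + 4)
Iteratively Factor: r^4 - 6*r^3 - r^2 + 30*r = (r + 2)*(r^3 - 8*r^2 + 15*r) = (r - 5)*(r + 2)*(r^2 - 3*r) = (r - 5)*(r - 3)*(r + 2)*(r)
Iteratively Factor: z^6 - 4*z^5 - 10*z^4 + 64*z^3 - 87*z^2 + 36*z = (z - 1)*(z^5 - 3*z^4 - 13*z^3 + 51*z^2 - 36*z) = (z - 3)*(z - 1)*(z^4 - 13*z^2 + 12*z) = (z - 3)*(z - 1)^2*(z^3 + z^2 - 12*z) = (z - 3)*(z - 1)^2*(z + 4)*(z^2 - 3*z) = z*(z - 3)*(z - 1)^2*(z + 4)*(z - 3)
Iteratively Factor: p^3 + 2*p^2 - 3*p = (p + 3)*(p^2 - p) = p*(p + 3)*(p - 1)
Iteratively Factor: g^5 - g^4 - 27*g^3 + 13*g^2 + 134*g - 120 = (g + 3)*(g^4 - 4*g^3 - 15*g^2 + 58*g - 40) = (g + 3)*(g + 4)*(g^3 - 8*g^2 + 17*g - 10) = (g - 2)*(g + 3)*(g + 4)*(g^2 - 6*g + 5) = (g - 5)*(g - 2)*(g + 3)*(g + 4)*(g - 1)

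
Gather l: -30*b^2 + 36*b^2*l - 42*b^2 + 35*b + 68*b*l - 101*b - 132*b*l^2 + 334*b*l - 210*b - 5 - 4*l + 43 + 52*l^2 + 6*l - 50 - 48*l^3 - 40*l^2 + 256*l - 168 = -72*b^2 - 276*b - 48*l^3 + l^2*(12 - 132*b) + l*(36*b^2 + 402*b + 258) - 180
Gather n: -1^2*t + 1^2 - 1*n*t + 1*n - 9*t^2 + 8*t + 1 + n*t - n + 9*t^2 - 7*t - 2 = 0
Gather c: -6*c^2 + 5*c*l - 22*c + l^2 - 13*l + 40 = -6*c^2 + c*(5*l - 22) + l^2 - 13*l + 40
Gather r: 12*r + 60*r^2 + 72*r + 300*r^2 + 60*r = 360*r^2 + 144*r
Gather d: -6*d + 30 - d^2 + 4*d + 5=-d^2 - 2*d + 35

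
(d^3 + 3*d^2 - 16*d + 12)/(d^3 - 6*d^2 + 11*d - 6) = (d + 6)/(d - 3)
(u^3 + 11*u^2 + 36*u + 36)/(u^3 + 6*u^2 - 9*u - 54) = (u + 2)/(u - 3)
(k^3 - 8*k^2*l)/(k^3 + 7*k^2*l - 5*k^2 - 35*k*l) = k*(k - 8*l)/(k^2 + 7*k*l - 5*k - 35*l)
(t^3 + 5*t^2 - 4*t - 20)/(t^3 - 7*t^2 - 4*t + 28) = (t + 5)/(t - 7)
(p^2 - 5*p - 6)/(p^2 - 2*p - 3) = (p - 6)/(p - 3)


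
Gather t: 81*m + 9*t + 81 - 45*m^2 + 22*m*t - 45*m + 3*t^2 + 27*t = -45*m^2 + 36*m + 3*t^2 + t*(22*m + 36) + 81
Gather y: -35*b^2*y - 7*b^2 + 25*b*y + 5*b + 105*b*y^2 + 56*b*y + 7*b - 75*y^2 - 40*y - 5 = -7*b^2 + 12*b + y^2*(105*b - 75) + y*(-35*b^2 + 81*b - 40) - 5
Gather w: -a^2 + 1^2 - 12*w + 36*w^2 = -a^2 + 36*w^2 - 12*w + 1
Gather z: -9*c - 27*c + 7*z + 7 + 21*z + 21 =-36*c + 28*z + 28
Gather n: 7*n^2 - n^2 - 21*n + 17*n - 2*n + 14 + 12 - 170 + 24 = 6*n^2 - 6*n - 120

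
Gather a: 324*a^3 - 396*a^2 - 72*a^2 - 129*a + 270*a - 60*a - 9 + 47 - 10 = 324*a^3 - 468*a^2 + 81*a + 28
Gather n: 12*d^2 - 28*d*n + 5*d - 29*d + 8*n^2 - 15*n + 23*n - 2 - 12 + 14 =12*d^2 - 24*d + 8*n^2 + n*(8 - 28*d)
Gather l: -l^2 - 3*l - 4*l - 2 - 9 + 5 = -l^2 - 7*l - 6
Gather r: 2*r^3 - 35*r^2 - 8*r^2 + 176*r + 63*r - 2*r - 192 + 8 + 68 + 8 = 2*r^3 - 43*r^2 + 237*r - 108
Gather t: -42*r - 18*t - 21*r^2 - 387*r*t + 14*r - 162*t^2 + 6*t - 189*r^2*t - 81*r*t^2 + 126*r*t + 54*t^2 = -21*r^2 - 28*r + t^2*(-81*r - 108) + t*(-189*r^2 - 261*r - 12)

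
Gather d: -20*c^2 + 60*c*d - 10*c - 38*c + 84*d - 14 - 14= -20*c^2 - 48*c + d*(60*c + 84) - 28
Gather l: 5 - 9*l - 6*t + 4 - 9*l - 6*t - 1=-18*l - 12*t + 8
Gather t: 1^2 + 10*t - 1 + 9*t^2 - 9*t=9*t^2 + t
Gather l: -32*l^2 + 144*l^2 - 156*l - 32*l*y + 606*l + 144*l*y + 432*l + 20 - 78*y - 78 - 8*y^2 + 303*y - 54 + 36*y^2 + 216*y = 112*l^2 + l*(112*y + 882) + 28*y^2 + 441*y - 112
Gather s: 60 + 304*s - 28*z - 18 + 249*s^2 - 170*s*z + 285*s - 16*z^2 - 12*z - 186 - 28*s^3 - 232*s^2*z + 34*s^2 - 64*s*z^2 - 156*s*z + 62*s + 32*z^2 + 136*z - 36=-28*s^3 + s^2*(283 - 232*z) + s*(-64*z^2 - 326*z + 651) + 16*z^2 + 96*z - 180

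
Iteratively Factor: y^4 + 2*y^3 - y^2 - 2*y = (y - 1)*(y^3 + 3*y^2 + 2*y) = (y - 1)*(y + 1)*(y^2 + 2*y) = (y - 1)*(y + 1)*(y + 2)*(y)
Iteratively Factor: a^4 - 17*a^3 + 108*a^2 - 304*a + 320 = (a - 4)*(a^3 - 13*a^2 + 56*a - 80) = (a - 4)^2*(a^2 - 9*a + 20) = (a - 5)*(a - 4)^2*(a - 4)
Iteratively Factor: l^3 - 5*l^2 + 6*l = (l - 2)*(l^2 - 3*l) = l*(l - 2)*(l - 3)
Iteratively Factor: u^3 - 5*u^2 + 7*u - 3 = (u - 1)*(u^2 - 4*u + 3) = (u - 3)*(u - 1)*(u - 1)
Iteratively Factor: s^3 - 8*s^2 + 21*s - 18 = (s - 2)*(s^2 - 6*s + 9) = (s - 3)*(s - 2)*(s - 3)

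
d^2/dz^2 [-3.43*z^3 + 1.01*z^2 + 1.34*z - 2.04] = 2.02 - 20.58*z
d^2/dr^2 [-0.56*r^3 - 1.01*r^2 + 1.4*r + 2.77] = -3.36*r - 2.02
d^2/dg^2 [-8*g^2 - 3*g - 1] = -16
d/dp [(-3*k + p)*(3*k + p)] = 2*p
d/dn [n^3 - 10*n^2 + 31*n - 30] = 3*n^2 - 20*n + 31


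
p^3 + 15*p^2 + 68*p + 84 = (p + 2)*(p + 6)*(p + 7)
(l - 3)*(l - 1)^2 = l^3 - 5*l^2 + 7*l - 3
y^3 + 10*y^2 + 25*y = y*(y + 5)^2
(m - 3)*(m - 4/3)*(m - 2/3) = m^3 - 5*m^2 + 62*m/9 - 8/3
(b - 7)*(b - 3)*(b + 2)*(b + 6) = b^4 - 2*b^3 - 47*b^2 + 48*b + 252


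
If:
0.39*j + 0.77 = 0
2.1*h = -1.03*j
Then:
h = 0.97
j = -1.97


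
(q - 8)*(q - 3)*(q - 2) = q^3 - 13*q^2 + 46*q - 48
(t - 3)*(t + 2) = t^2 - t - 6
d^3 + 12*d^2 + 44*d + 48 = (d + 2)*(d + 4)*(d + 6)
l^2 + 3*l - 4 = (l - 1)*(l + 4)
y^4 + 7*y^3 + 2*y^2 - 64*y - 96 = (y - 3)*(y + 2)*(y + 4)^2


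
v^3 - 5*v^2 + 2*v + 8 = (v - 4)*(v - 2)*(v + 1)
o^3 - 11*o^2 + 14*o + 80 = (o - 8)*(o - 5)*(o + 2)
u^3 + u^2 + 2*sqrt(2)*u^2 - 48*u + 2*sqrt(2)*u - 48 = (u + 1)*(u - 4*sqrt(2))*(u + 6*sqrt(2))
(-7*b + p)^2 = 49*b^2 - 14*b*p + p^2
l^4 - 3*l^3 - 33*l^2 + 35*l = l*(l - 7)*(l - 1)*(l + 5)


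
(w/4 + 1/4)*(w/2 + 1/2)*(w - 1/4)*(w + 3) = w^4/8 + 19*w^3/32 + 23*w^2/32 + 5*w/32 - 3/32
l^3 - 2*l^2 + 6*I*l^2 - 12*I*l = l*(l - 2)*(l + 6*I)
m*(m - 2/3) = m^2 - 2*m/3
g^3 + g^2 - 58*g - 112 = (g - 8)*(g + 2)*(g + 7)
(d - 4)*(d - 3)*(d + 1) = d^3 - 6*d^2 + 5*d + 12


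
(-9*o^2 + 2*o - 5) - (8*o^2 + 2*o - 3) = -17*o^2 - 2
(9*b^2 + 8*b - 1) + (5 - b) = 9*b^2 + 7*b + 4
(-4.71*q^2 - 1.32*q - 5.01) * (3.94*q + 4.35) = -18.5574*q^3 - 25.6893*q^2 - 25.4814*q - 21.7935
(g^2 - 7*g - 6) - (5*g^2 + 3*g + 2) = -4*g^2 - 10*g - 8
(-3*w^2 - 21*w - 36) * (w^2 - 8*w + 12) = -3*w^4 + 3*w^3 + 96*w^2 + 36*w - 432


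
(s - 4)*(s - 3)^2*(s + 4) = s^4 - 6*s^3 - 7*s^2 + 96*s - 144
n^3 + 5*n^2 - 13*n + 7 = (n - 1)^2*(n + 7)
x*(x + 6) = x^2 + 6*x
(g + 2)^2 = g^2 + 4*g + 4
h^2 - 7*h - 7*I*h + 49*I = (h - 7)*(h - 7*I)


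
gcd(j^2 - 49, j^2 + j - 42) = j + 7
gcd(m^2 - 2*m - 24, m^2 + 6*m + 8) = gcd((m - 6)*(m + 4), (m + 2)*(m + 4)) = m + 4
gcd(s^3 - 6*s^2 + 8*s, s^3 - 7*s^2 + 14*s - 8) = s^2 - 6*s + 8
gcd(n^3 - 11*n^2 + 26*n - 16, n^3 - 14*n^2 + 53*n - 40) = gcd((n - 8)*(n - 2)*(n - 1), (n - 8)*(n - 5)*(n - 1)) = n^2 - 9*n + 8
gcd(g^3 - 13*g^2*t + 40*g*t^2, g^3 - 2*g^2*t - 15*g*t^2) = -g^2 + 5*g*t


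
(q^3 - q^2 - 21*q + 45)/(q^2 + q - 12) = (q^2 + 2*q - 15)/(q + 4)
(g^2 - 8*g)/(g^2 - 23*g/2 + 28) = 2*g/(2*g - 7)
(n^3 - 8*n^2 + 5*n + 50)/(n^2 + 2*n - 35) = (n^2 - 3*n - 10)/(n + 7)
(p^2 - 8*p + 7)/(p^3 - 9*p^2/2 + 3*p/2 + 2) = 2*(p - 7)/(2*p^2 - 7*p - 4)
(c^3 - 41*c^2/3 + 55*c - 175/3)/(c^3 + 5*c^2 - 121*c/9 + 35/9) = 3*(c^2 - 12*c + 35)/(3*c^2 + 20*c - 7)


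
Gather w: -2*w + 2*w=0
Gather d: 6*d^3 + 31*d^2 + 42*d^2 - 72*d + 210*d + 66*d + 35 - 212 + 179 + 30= 6*d^3 + 73*d^2 + 204*d + 32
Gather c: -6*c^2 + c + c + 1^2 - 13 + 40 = -6*c^2 + 2*c + 28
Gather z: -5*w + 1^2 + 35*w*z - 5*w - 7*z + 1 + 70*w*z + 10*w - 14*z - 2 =z*(105*w - 21)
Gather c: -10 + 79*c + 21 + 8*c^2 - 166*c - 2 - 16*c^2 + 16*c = -8*c^2 - 71*c + 9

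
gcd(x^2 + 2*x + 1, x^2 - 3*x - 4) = x + 1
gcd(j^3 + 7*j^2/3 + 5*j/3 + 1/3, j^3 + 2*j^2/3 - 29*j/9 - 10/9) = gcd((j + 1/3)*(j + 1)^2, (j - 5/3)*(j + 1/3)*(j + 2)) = j + 1/3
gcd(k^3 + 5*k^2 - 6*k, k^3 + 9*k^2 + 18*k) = k^2 + 6*k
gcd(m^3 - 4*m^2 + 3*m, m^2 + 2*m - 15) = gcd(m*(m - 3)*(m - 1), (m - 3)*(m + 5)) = m - 3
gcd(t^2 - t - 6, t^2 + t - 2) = t + 2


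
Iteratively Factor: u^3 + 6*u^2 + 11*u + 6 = (u + 1)*(u^2 + 5*u + 6) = (u + 1)*(u + 3)*(u + 2)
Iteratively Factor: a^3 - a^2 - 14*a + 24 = (a - 3)*(a^2 + 2*a - 8) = (a - 3)*(a + 4)*(a - 2)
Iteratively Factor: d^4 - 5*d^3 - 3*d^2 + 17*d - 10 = (d - 1)*(d^3 - 4*d^2 - 7*d + 10) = (d - 5)*(d - 1)*(d^2 + d - 2) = (d - 5)*(d - 1)^2*(d + 2)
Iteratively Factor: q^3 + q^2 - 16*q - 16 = (q + 1)*(q^2 - 16) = (q + 1)*(q + 4)*(q - 4)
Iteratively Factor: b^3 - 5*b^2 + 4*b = (b)*(b^2 - 5*b + 4) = b*(b - 1)*(b - 4)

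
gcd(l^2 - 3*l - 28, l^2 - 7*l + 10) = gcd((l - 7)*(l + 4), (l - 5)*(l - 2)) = 1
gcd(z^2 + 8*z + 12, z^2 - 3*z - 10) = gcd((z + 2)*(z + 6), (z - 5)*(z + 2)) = z + 2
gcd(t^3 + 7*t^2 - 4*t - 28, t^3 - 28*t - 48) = t + 2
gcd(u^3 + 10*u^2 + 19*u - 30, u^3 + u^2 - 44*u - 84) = u + 6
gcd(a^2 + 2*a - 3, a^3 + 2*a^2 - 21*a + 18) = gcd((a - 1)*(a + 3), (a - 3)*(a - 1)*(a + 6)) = a - 1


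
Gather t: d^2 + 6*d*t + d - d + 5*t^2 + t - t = d^2 + 6*d*t + 5*t^2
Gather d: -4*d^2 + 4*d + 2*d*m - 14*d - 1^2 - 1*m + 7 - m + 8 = -4*d^2 + d*(2*m - 10) - 2*m + 14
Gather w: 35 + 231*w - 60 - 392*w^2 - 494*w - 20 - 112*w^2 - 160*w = -504*w^2 - 423*w - 45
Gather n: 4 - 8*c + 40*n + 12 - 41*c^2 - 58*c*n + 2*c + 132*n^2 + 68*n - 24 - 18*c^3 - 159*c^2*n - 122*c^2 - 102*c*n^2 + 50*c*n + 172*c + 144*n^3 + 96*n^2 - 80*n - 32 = -18*c^3 - 163*c^2 + 166*c + 144*n^3 + n^2*(228 - 102*c) + n*(-159*c^2 - 8*c + 28) - 40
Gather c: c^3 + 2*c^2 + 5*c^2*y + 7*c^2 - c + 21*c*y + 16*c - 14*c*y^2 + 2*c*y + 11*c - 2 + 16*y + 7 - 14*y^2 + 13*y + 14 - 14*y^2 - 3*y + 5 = c^3 + c^2*(5*y + 9) + c*(-14*y^2 + 23*y + 26) - 28*y^2 + 26*y + 24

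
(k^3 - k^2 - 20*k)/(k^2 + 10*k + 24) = k*(k - 5)/(k + 6)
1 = 1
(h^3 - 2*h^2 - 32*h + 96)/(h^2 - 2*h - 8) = (h^2 + 2*h - 24)/(h + 2)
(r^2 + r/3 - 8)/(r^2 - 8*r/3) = (r + 3)/r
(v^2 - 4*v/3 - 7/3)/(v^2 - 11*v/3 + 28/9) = 3*(v + 1)/(3*v - 4)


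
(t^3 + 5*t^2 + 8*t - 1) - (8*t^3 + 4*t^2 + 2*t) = -7*t^3 + t^2 + 6*t - 1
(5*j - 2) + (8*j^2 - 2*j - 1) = 8*j^2 + 3*j - 3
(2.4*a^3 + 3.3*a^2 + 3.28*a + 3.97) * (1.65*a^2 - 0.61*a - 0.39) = 3.96*a^5 + 3.981*a^4 + 2.463*a^3 + 3.2627*a^2 - 3.7009*a - 1.5483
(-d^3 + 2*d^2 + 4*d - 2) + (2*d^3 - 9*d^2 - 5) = d^3 - 7*d^2 + 4*d - 7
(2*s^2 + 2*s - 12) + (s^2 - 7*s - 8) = 3*s^2 - 5*s - 20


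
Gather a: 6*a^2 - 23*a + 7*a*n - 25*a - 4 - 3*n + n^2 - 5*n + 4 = 6*a^2 + a*(7*n - 48) + n^2 - 8*n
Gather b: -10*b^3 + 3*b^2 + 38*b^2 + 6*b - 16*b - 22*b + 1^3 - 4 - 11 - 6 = -10*b^3 + 41*b^2 - 32*b - 20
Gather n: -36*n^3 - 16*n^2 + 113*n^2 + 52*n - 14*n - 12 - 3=-36*n^3 + 97*n^2 + 38*n - 15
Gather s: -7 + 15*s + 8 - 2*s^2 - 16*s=-2*s^2 - s + 1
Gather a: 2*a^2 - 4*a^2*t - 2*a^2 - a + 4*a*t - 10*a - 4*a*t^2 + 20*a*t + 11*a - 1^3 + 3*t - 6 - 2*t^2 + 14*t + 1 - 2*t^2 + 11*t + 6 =-4*a^2*t + a*(-4*t^2 + 24*t) - 4*t^2 + 28*t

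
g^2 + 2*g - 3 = (g - 1)*(g + 3)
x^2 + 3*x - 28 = (x - 4)*(x + 7)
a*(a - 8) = a^2 - 8*a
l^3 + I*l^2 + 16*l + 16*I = (l - 4*I)*(l + I)*(l + 4*I)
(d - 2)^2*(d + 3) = d^3 - d^2 - 8*d + 12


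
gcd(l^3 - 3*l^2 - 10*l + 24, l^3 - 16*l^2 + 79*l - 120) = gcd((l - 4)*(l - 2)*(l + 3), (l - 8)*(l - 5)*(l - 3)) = 1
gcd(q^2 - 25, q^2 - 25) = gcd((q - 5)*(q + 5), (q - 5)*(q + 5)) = q^2 - 25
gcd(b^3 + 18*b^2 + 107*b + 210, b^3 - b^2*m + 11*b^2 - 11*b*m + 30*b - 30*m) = b^2 + 11*b + 30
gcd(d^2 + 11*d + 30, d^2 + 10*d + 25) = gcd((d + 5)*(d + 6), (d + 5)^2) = d + 5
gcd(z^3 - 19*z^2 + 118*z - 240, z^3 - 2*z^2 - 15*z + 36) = 1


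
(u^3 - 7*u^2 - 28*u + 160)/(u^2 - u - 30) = (u^2 - 12*u + 32)/(u - 6)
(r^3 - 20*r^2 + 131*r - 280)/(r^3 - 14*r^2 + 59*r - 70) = (r - 8)/(r - 2)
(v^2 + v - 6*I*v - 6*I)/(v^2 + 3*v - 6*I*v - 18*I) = (v + 1)/(v + 3)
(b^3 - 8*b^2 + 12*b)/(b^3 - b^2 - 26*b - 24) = b*(b - 2)/(b^2 + 5*b + 4)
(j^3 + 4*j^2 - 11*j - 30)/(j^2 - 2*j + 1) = (j^3 + 4*j^2 - 11*j - 30)/(j^2 - 2*j + 1)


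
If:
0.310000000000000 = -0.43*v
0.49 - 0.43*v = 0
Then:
No Solution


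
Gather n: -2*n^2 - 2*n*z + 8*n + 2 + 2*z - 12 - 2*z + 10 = -2*n^2 + n*(8 - 2*z)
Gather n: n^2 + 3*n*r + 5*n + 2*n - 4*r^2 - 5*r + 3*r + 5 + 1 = n^2 + n*(3*r + 7) - 4*r^2 - 2*r + 6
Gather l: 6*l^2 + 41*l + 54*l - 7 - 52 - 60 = 6*l^2 + 95*l - 119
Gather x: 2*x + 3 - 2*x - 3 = 0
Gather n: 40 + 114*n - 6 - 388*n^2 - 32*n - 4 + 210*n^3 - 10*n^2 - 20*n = 210*n^3 - 398*n^2 + 62*n + 30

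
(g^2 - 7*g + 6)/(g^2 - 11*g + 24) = (g^2 - 7*g + 6)/(g^2 - 11*g + 24)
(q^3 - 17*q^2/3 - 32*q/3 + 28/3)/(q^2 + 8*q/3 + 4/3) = (3*q^2 - 23*q + 14)/(3*q + 2)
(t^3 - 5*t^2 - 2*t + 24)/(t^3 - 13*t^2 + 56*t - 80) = (t^2 - t - 6)/(t^2 - 9*t + 20)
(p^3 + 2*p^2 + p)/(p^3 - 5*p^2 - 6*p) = (p + 1)/(p - 6)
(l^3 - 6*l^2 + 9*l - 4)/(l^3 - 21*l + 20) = (l - 1)/(l + 5)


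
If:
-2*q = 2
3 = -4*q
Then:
No Solution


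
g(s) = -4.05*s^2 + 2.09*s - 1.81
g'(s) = 2.09 - 8.1*s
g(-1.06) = -8.58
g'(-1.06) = 10.68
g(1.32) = -6.11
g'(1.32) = -8.60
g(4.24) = -65.76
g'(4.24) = -32.25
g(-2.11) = -24.25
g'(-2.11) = 19.18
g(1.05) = -4.08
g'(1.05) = -6.42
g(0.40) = -1.62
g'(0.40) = -1.15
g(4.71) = -81.81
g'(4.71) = -36.06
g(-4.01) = -75.32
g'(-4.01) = 34.57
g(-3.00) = -44.53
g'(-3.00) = 26.39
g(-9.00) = -348.67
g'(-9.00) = 74.99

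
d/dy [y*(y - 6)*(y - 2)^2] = 4*y^3 - 30*y^2 + 56*y - 24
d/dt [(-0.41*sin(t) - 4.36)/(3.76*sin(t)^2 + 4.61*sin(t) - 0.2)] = (1.5416*sin(t)^2 + 32.7872*sin(t) + 20.1816)*cos(t)/(14.1376*sin(t)^4 + 34.6672*sin(t)^3 + 19.7481*sin(t)^2 - 1.844*sin(t) + 0.04)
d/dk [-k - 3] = -1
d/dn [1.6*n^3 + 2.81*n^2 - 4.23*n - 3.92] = 4.8*n^2 + 5.62*n - 4.23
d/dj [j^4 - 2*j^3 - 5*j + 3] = 4*j^3 - 6*j^2 - 5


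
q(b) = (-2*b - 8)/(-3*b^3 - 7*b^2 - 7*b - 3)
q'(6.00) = -0.00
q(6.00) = 0.02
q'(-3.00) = -0.13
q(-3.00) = -0.06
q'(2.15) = -0.13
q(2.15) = 0.15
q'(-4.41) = -0.01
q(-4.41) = 0.01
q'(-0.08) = -6.74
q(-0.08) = 3.16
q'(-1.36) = -21.21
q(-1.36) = -4.72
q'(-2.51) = -0.38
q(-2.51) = -0.17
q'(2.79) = -0.06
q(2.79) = 0.10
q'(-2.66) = -0.26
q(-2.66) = -0.12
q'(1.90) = -0.17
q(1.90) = 0.19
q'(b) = (-2*b - 8)*(9*b^2 + 14*b + 7)/(-3*b^3 - 7*b^2 - 7*b - 3)^2 - 2/(-3*b^3 - 7*b^2 - 7*b - 3)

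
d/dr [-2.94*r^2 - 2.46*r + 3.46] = -5.88*r - 2.46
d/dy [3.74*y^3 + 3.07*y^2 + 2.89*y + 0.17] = 11.22*y^2 + 6.14*y + 2.89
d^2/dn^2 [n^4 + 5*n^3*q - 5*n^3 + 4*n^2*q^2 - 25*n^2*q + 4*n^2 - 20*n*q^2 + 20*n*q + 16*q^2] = 12*n^2 + 30*n*q - 30*n + 8*q^2 - 50*q + 8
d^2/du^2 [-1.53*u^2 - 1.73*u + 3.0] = -3.06000000000000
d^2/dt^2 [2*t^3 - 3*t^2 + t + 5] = 12*t - 6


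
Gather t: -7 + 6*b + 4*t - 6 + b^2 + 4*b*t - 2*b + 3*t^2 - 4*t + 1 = b^2 + 4*b*t + 4*b + 3*t^2 - 12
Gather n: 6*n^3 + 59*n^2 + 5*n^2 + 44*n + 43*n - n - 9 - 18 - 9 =6*n^3 + 64*n^2 + 86*n - 36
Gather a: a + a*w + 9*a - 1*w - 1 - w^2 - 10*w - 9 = a*(w + 10) - w^2 - 11*w - 10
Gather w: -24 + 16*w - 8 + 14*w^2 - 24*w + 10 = 14*w^2 - 8*w - 22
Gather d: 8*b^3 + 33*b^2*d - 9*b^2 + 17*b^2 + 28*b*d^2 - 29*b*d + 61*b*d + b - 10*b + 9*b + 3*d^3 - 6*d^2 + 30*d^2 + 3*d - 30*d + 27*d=8*b^3 + 8*b^2 + 3*d^3 + d^2*(28*b + 24) + d*(33*b^2 + 32*b)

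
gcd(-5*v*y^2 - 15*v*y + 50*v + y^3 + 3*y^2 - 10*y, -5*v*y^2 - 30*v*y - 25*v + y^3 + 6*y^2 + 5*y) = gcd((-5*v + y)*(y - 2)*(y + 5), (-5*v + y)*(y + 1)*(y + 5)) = -5*v*y - 25*v + y^2 + 5*y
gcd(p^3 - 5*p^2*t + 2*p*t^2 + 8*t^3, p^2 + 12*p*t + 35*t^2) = 1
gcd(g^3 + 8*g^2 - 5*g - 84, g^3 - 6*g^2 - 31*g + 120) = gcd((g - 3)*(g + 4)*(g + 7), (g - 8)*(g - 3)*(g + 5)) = g - 3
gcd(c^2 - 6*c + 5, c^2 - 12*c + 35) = c - 5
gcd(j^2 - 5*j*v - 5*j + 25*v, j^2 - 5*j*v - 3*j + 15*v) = -j + 5*v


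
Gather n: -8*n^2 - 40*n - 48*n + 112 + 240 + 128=-8*n^2 - 88*n + 480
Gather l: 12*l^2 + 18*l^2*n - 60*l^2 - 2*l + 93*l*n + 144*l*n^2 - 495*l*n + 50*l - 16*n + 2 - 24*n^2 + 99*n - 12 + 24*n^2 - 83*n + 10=l^2*(18*n - 48) + l*(144*n^2 - 402*n + 48)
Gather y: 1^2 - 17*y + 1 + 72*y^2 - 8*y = 72*y^2 - 25*y + 2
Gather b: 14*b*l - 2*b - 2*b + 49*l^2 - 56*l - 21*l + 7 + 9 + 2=b*(14*l - 4) + 49*l^2 - 77*l + 18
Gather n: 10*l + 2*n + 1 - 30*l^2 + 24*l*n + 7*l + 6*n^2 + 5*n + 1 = -30*l^2 + 17*l + 6*n^2 + n*(24*l + 7) + 2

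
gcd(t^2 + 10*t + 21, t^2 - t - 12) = t + 3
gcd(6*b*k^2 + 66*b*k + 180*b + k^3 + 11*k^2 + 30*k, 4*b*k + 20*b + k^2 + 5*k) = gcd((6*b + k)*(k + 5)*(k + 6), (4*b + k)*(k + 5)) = k + 5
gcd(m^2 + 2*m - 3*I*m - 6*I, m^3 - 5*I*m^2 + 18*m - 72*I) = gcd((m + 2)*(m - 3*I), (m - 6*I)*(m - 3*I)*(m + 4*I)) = m - 3*I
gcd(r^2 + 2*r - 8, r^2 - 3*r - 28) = r + 4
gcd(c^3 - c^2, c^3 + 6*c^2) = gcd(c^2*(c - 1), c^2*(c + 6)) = c^2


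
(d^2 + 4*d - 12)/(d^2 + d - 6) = (d + 6)/(d + 3)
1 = 1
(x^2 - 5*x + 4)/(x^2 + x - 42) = (x^2 - 5*x + 4)/(x^2 + x - 42)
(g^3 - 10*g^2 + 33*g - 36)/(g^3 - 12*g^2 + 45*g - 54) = (g - 4)/(g - 6)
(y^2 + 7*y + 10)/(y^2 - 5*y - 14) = (y + 5)/(y - 7)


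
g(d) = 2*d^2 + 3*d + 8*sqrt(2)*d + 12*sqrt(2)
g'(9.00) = 50.31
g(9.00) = 307.79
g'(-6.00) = -9.69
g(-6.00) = 3.09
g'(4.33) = 31.63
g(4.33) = 116.45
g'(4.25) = 31.31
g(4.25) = 113.93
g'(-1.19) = 9.55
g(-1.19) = 2.77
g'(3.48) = 28.23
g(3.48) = 91.00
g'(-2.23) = 5.39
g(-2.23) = -5.00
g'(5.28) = 35.43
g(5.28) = 148.30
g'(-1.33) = 8.99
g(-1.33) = 1.47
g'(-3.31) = 1.07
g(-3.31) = -8.50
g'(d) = 4*d + 3 + 8*sqrt(2)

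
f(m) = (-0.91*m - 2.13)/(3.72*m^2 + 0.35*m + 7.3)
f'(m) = (-7.44*m - 0.35)*(-0.91*m - 2.13)/(3.72*m^2 + 0.35*m + 7.3)^2 - 0.91/(3.72*m^2 + 0.35*m + 7.3)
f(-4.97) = 0.02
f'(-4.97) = -0.00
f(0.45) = -0.31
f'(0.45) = 0.03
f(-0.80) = -0.15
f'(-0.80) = -0.19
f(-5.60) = 0.02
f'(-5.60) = 0.00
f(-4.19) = 0.02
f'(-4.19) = -0.00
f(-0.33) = -0.24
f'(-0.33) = -0.19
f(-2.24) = -0.00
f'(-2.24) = -0.04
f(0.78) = -0.29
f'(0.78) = 0.09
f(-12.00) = 0.02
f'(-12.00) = 0.00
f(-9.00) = 0.02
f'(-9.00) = 0.00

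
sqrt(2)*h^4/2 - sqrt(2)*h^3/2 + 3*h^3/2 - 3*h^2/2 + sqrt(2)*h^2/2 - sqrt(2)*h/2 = h*(h - 1)*(h + sqrt(2))*(sqrt(2)*h/2 + 1/2)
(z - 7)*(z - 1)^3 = z^4 - 10*z^3 + 24*z^2 - 22*z + 7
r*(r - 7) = r^2 - 7*r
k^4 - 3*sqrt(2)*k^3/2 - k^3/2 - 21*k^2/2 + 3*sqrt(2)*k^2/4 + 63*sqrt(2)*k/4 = k*(k - 7/2)*(k + 3)*(k - 3*sqrt(2)/2)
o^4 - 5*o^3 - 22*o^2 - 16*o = o*(o - 8)*(o + 1)*(o + 2)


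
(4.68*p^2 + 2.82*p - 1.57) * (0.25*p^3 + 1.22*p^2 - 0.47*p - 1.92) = 1.17*p^5 + 6.4146*p^4 + 0.8483*p^3 - 12.2264*p^2 - 4.6765*p + 3.0144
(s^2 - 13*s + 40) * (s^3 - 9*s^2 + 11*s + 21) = s^5 - 22*s^4 + 168*s^3 - 482*s^2 + 167*s + 840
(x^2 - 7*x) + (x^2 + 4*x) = 2*x^2 - 3*x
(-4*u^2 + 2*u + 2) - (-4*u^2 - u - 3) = 3*u + 5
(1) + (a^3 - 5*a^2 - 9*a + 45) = a^3 - 5*a^2 - 9*a + 46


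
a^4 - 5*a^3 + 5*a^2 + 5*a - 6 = (a - 3)*(a - 2)*(a - 1)*(a + 1)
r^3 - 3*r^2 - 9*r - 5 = (r - 5)*(r + 1)^2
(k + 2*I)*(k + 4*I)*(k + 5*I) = k^3 + 11*I*k^2 - 38*k - 40*I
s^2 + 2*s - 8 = (s - 2)*(s + 4)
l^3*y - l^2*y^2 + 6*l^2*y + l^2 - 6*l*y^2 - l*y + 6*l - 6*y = (l + 6)*(l - y)*(l*y + 1)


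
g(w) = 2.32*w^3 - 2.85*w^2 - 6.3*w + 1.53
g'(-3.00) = 73.44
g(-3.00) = -67.86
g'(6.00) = 210.06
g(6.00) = 362.25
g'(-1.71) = 23.80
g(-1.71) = -7.63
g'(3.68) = 66.98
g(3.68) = 55.37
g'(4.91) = 133.51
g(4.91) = 176.51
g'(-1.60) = 20.64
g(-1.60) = -5.19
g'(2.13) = 13.14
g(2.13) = -2.40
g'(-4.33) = 148.87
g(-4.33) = -212.97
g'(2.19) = 14.60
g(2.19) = -1.57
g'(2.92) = 36.40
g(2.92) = 16.60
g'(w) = 6.96*w^2 - 5.7*w - 6.3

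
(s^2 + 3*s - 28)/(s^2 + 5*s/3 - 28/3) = 3*(s^2 + 3*s - 28)/(3*s^2 + 5*s - 28)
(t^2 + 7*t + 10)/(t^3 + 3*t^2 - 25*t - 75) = (t + 2)/(t^2 - 2*t - 15)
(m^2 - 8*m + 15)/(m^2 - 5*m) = (m - 3)/m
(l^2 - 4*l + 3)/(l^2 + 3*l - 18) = (l - 1)/(l + 6)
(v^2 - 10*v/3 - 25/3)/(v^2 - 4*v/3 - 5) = (v - 5)/(v - 3)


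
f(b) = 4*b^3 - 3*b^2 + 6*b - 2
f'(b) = 12*b^2 - 6*b + 6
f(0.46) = 0.51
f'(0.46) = 5.78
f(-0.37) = -4.83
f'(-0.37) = 9.86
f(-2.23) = -74.66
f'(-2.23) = 79.05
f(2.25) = 41.88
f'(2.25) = 53.25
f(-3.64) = -256.50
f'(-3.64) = 186.84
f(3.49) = 152.43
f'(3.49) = 131.22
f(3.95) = 221.41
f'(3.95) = 169.53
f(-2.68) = -116.62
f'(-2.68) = 108.27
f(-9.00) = -3215.00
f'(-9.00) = 1032.00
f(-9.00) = -3215.00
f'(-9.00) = 1032.00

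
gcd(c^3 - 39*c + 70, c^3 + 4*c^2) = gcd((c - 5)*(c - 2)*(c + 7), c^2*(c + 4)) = 1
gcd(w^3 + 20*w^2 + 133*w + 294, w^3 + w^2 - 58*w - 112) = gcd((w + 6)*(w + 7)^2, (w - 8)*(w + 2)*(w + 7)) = w + 7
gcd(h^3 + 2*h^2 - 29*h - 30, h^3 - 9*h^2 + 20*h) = h - 5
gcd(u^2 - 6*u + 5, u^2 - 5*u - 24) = 1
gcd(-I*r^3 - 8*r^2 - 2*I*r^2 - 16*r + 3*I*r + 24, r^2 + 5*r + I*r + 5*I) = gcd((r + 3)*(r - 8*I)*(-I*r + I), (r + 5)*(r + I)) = 1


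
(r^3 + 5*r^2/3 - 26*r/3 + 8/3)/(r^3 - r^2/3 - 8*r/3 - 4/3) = (3*r^2 + 11*r - 4)/(3*r^2 + 5*r + 2)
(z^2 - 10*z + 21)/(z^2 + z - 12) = (z - 7)/(z + 4)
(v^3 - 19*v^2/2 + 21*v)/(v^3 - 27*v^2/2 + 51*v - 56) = v*(v - 6)/(v^2 - 10*v + 16)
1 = 1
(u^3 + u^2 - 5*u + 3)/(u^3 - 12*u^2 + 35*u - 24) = (u^2 + 2*u - 3)/(u^2 - 11*u + 24)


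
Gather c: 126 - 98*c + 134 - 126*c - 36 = 224 - 224*c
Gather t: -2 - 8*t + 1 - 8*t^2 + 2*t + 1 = -8*t^2 - 6*t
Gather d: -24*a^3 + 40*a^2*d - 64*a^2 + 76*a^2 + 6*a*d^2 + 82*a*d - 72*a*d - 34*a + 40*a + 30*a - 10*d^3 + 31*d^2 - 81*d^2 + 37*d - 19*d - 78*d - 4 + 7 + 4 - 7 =-24*a^3 + 12*a^2 + 36*a - 10*d^3 + d^2*(6*a - 50) + d*(40*a^2 + 10*a - 60)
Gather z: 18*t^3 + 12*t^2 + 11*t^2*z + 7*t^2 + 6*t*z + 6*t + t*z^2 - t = 18*t^3 + 19*t^2 + t*z^2 + 5*t + z*(11*t^2 + 6*t)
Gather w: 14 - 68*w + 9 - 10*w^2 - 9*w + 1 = -10*w^2 - 77*w + 24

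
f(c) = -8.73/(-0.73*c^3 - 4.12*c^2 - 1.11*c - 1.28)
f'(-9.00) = -0.02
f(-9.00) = -0.04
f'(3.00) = -0.11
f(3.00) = 0.14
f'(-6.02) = -1.14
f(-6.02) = -0.57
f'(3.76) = -0.05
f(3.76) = 0.09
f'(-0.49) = 7.80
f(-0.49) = 5.33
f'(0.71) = -3.63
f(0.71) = 1.98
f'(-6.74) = -0.22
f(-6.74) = -0.21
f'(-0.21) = 3.06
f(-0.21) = 7.15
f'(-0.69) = 6.17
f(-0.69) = 3.90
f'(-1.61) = 1.11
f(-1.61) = 1.23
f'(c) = -8.73*(2.19*c^2 + 8.24*c + 1.11)/(-0.73*c^3 - 4.12*c^2 - 1.11*c - 1.28)^2 = (-19.1187*c^2 - 71.9352*c - 9.6903)/(0.73*c^3 + 4.12*c^2 + 1.11*c + 1.28)^2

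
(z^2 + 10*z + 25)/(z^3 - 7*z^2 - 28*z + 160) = (z + 5)/(z^2 - 12*z + 32)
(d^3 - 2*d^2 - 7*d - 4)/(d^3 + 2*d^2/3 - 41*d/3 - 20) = 3*(d^2 + 2*d + 1)/(3*d^2 + 14*d + 15)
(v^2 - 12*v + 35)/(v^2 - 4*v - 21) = (v - 5)/(v + 3)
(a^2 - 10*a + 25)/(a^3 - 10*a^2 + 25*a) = 1/a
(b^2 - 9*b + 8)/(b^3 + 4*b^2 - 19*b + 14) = (b - 8)/(b^2 + 5*b - 14)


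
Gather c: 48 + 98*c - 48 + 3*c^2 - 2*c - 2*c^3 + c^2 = -2*c^3 + 4*c^2 + 96*c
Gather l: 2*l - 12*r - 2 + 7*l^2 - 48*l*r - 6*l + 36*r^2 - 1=7*l^2 + l*(-48*r - 4) + 36*r^2 - 12*r - 3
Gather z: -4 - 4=-8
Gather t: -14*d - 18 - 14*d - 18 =-28*d - 36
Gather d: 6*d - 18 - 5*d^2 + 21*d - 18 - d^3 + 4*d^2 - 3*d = -d^3 - d^2 + 24*d - 36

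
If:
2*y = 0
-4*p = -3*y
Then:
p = 0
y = 0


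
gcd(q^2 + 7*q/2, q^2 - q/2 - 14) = q + 7/2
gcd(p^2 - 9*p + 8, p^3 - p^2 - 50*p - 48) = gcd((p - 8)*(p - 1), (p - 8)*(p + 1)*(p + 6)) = p - 8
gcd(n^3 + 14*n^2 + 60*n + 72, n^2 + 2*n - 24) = n + 6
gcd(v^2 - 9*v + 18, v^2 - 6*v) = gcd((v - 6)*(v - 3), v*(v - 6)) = v - 6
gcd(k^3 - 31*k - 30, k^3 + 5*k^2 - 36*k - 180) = k^2 - k - 30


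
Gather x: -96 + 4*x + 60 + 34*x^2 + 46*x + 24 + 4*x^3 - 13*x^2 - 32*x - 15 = 4*x^3 + 21*x^2 + 18*x - 27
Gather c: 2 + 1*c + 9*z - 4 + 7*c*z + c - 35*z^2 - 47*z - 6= c*(7*z + 2) - 35*z^2 - 38*z - 8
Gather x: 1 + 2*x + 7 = 2*x + 8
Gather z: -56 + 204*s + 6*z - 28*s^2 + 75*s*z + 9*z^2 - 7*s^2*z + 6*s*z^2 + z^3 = -28*s^2 + 204*s + z^3 + z^2*(6*s + 9) + z*(-7*s^2 + 75*s + 6) - 56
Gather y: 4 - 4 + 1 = 1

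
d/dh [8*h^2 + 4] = 16*h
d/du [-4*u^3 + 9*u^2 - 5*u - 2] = -12*u^2 + 18*u - 5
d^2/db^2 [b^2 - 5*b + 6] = 2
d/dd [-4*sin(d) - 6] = -4*cos(d)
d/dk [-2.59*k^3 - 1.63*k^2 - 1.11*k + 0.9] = -7.77*k^2 - 3.26*k - 1.11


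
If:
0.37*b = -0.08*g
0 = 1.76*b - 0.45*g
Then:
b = 0.00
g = 0.00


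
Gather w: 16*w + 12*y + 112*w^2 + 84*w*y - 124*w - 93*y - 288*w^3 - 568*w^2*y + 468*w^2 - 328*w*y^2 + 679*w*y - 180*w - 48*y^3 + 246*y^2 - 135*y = -288*w^3 + w^2*(580 - 568*y) + w*(-328*y^2 + 763*y - 288) - 48*y^3 + 246*y^2 - 216*y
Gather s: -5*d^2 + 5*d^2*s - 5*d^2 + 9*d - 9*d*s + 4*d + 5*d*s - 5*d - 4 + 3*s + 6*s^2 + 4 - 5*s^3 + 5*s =-10*d^2 + 8*d - 5*s^3 + 6*s^2 + s*(5*d^2 - 4*d + 8)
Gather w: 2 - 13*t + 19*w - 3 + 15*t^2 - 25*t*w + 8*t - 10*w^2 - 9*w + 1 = 15*t^2 - 5*t - 10*w^2 + w*(10 - 25*t)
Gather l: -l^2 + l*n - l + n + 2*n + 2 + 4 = -l^2 + l*(n - 1) + 3*n + 6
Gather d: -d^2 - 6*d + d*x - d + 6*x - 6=-d^2 + d*(x - 7) + 6*x - 6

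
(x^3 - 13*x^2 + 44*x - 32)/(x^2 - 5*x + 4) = x - 8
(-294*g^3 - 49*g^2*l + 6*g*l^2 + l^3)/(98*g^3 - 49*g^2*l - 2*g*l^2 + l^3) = (-6*g - l)/(2*g - l)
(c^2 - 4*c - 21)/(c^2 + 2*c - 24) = (c^2 - 4*c - 21)/(c^2 + 2*c - 24)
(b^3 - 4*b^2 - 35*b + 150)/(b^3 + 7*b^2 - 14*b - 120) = (b^2 - 10*b + 25)/(b^2 + b - 20)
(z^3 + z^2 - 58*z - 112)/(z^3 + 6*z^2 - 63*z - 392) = (z + 2)/(z + 7)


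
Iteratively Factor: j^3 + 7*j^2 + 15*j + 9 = (j + 1)*(j^2 + 6*j + 9) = (j + 1)*(j + 3)*(j + 3)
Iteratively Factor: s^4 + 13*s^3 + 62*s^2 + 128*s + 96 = (s + 4)*(s^3 + 9*s^2 + 26*s + 24) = (s + 2)*(s + 4)*(s^2 + 7*s + 12) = (s + 2)*(s + 3)*(s + 4)*(s + 4)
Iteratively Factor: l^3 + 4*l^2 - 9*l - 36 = (l + 4)*(l^2 - 9) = (l + 3)*(l + 4)*(l - 3)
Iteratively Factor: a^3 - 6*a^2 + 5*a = (a - 1)*(a^2 - 5*a) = (a - 5)*(a - 1)*(a)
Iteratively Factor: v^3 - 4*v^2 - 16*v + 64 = (v - 4)*(v^2 - 16) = (v - 4)^2*(v + 4)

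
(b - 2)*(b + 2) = b^2 - 4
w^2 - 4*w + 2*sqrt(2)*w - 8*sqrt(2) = (w - 4)*(w + 2*sqrt(2))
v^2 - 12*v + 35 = (v - 7)*(v - 5)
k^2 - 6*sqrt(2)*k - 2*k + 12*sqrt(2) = (k - 2)*(k - 6*sqrt(2))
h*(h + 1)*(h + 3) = h^3 + 4*h^2 + 3*h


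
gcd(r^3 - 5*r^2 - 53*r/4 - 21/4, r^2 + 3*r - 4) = 1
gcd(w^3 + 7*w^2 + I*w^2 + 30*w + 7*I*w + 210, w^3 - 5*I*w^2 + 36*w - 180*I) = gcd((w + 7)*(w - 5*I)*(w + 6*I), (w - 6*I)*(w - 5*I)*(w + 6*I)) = w^2 + I*w + 30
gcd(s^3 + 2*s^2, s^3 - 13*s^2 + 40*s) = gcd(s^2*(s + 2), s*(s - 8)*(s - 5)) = s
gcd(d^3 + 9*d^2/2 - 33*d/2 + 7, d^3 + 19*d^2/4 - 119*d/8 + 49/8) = d^2 + 13*d/2 - 7/2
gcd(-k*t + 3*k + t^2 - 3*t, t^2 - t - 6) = t - 3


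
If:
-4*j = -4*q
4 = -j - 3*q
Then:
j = -1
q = -1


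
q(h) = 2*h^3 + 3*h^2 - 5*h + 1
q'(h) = 6*h^2 + 6*h - 5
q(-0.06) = 1.31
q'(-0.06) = -5.34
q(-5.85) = -267.49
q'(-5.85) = 165.24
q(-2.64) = -1.69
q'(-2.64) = 20.98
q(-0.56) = 4.39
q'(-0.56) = -6.48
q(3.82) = 137.16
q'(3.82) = 105.47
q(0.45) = -0.46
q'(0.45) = -1.08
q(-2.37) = 3.08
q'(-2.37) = 14.48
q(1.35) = 4.64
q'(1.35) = 14.04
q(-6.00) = -293.00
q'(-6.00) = 175.00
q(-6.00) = -293.00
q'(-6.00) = 175.00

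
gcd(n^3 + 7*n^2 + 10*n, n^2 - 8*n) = n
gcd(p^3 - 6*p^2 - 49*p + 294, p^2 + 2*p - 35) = p + 7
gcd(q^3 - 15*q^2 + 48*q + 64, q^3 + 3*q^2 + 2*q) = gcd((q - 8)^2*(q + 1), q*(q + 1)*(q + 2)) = q + 1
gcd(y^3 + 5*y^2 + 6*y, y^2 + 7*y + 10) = y + 2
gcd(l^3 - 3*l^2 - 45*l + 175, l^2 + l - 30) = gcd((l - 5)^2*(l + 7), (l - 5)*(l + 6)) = l - 5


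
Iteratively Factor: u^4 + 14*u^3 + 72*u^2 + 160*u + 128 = (u + 2)*(u^3 + 12*u^2 + 48*u + 64) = (u + 2)*(u + 4)*(u^2 + 8*u + 16) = (u + 2)*(u + 4)^2*(u + 4)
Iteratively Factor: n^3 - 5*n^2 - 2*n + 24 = (n - 4)*(n^2 - n - 6) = (n - 4)*(n + 2)*(n - 3)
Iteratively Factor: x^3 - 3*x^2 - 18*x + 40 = (x + 4)*(x^2 - 7*x + 10) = (x - 2)*(x + 4)*(x - 5)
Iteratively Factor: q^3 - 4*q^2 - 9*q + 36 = (q + 3)*(q^2 - 7*q + 12) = (q - 4)*(q + 3)*(q - 3)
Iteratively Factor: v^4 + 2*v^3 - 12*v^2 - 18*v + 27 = (v + 3)*(v^3 - v^2 - 9*v + 9) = (v - 1)*(v + 3)*(v^2 - 9) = (v - 1)*(v + 3)^2*(v - 3)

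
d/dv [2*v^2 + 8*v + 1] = 4*v + 8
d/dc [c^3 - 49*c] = 3*c^2 - 49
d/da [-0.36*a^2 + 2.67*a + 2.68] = 2.67 - 0.72*a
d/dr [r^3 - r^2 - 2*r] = 3*r^2 - 2*r - 2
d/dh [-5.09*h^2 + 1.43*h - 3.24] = 1.43 - 10.18*h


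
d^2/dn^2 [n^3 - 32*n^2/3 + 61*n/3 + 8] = 6*n - 64/3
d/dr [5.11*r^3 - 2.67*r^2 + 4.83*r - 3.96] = 15.33*r^2 - 5.34*r + 4.83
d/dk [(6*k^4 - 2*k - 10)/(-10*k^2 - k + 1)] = 2*((1 - 12*k^3)*(10*k^2 + k - 1) - (20*k + 1)*(-3*k^4 + k + 5))/(10*k^2 + k - 1)^2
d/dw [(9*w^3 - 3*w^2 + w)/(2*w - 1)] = (36*w^3 - 33*w^2 + 6*w - 1)/(4*w^2 - 4*w + 1)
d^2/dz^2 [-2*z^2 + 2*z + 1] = -4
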